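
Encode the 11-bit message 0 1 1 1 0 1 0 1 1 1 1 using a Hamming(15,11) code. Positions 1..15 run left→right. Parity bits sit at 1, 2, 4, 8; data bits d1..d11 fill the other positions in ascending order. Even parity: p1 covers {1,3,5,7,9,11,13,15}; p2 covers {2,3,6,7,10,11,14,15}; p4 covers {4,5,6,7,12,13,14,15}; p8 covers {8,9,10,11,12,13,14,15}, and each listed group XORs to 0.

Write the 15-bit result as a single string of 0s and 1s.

010111110101111

Place data at non-parity positions: p1 p2 0 p4 1 1 1 p8 0 1 0 1 1 1 1
p1 (pos 1,3,5,7,9,11,13,15): XOR of data positions = 0⊕1⊕1⊕0⊕0⊕1⊕1 = 0
p2 (pos 2,3,6,7,10,11,14,15): XOR of data positions = 0⊕1⊕1⊕1⊕0⊕1⊕1 = 1
p4 (pos 4,5,6,7,12,13,14,15): XOR of data positions = 1⊕1⊕1⊕1⊕1⊕1⊕1 = 1
p8 (pos 8,9,10,11,12,13,14,15): XOR of data positions = 0⊕1⊕0⊕1⊕1⊕1⊕1 = 1
Codeword: 010111110101111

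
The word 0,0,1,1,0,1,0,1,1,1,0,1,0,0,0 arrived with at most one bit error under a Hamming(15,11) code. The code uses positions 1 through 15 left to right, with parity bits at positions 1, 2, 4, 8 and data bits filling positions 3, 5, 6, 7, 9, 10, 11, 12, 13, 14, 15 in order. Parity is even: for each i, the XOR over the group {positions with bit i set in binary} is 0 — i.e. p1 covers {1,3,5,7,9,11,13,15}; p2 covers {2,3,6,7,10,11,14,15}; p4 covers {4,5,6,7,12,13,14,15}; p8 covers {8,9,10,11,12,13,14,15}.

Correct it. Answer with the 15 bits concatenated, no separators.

001100011101000

s1 (pos 1,3,5,7,9,11,13,15): 0⊕1⊕0⊕0⊕1⊕0⊕0⊕0 = 0
s2 (pos 2,3,6,7,10,11,14,15): 0⊕1⊕1⊕0⊕1⊕0⊕0⊕0 = 1
s4 (pos 4,5,6,7,12,13,14,15): 1⊕0⊕1⊕0⊕1⊕0⊕0⊕0 = 1
s8 (pos 8,9,10,11,12,13,14,15): 1⊕1⊕1⊕0⊕1⊕0⊕0⊕0 = 0
Syndrome s8…s1 = 0110 → error at position 6.
Flip position 6: 001101011101000 → 001100011101000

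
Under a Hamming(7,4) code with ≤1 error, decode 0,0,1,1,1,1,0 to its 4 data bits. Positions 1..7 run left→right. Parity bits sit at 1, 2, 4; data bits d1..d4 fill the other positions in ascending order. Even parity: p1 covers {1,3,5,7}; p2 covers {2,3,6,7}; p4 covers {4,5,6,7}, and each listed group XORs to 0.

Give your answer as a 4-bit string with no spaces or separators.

s1 (pos 1,3,5,7): 0⊕1⊕1⊕0 = 0
s2 (pos 2,3,6,7): 0⊕1⊕1⊕0 = 0
s4 (pos 4,5,6,7): 1⊕1⊕1⊕0 = 1
Syndrome s4…s1 = 100 → error at position 4.
Flip position 4: 0011110 → 0010110
Read data bits from positions 3,5,6,7: 1110

1110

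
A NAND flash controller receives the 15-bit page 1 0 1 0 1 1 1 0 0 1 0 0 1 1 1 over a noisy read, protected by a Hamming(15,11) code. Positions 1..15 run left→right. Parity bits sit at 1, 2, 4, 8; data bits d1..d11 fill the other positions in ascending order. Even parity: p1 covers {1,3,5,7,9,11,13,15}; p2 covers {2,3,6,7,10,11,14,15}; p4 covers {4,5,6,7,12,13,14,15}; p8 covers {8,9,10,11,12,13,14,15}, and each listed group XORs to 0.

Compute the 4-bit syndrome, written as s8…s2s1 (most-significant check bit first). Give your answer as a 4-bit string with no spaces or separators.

s1 (pos 1,3,5,7,9,11,13,15): 1⊕1⊕1⊕1⊕0⊕0⊕1⊕1 = 0
s2 (pos 2,3,6,7,10,11,14,15): 0⊕1⊕1⊕1⊕1⊕0⊕1⊕1 = 0
s4 (pos 4,5,6,7,12,13,14,15): 0⊕1⊕1⊕1⊕0⊕1⊕1⊕1 = 0
s8 (pos 8,9,10,11,12,13,14,15): 0⊕0⊕1⊕0⊕0⊕1⊕1⊕1 = 0
Syndrome s8…s1 = 0000 → no error.

0000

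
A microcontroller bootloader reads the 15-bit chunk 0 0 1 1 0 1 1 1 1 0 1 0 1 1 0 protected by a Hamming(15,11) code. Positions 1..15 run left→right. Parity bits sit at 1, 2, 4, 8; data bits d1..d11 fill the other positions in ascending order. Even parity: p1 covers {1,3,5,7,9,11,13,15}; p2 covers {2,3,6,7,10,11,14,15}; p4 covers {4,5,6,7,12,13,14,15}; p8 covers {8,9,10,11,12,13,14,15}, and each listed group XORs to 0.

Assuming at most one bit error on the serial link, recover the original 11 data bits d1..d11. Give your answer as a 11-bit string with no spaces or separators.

10111010111

s1 (pos 1,3,5,7,9,11,13,15): 0⊕1⊕0⊕1⊕1⊕1⊕1⊕0 = 1
s2 (pos 2,3,6,7,10,11,14,15): 0⊕1⊕1⊕1⊕0⊕1⊕1⊕0 = 1
s4 (pos 4,5,6,7,12,13,14,15): 1⊕0⊕1⊕1⊕0⊕1⊕1⊕0 = 1
s8 (pos 8,9,10,11,12,13,14,15): 1⊕1⊕0⊕1⊕0⊕1⊕1⊕0 = 1
Syndrome s8…s1 = 1111 → error at position 15.
Flip position 15: 001101111010110 → 001101111010111
Read data bits from positions 3,5,6,7,9,10,11,12,13,14,15: 10111010111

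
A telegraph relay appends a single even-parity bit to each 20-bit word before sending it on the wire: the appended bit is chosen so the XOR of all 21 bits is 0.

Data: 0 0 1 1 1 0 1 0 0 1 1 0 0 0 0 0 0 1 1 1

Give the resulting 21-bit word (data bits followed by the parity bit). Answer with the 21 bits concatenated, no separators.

XOR of the 20 data bits: 0⊕0⊕1⊕1⊕1⊕0⊕1⊕0⊕0⊕1⊕1⊕0⊕0⊕0⊕0⊕0⊕0⊕1⊕1⊕1 = 1
Parity bit = 1 (so all 21 bits XOR to 0).

001110100110000001111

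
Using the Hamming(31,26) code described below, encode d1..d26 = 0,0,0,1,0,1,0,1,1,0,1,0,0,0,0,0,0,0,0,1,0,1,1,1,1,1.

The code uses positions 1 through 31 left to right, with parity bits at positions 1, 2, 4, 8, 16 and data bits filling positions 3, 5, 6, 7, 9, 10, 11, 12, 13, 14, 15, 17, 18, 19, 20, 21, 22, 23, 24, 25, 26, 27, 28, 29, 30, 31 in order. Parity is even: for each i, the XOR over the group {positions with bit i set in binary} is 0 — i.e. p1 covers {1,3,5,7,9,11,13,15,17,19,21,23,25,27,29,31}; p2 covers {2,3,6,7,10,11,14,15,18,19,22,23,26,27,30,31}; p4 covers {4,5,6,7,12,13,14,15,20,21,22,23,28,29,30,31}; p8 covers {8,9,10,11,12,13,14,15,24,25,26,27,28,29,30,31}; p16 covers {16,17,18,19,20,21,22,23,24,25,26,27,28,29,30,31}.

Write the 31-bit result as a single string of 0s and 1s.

1000001001011010000000001011111

Place data at non-parity positions: p1 p2 0 p4 0 0 1 p8 0 1 0 1 1 0 1 p16 0 0 0 0 0 0 0 0 1 0 1 1 1 1 1
p1 (pos 1,3,5,7,9,11,13,15,17,19,21,23,25,27,29,31): XOR of data positions = 0⊕0⊕1⊕0⊕0⊕1⊕1⊕0⊕0⊕0⊕0⊕1⊕1⊕1⊕1 = 1
p2 (pos 2,3,6,7,10,11,14,15,18,19,22,23,26,27,30,31): XOR of data positions = 0⊕0⊕1⊕1⊕0⊕0⊕1⊕0⊕0⊕0⊕0⊕0⊕1⊕1⊕1 = 0
p4 (pos 4,5,6,7,12,13,14,15,20,21,22,23,28,29,30,31): XOR of data positions = 0⊕0⊕1⊕1⊕1⊕0⊕1⊕0⊕0⊕0⊕0⊕1⊕1⊕1⊕1 = 0
p8 (pos 8,9,10,11,12,13,14,15,24,25,26,27,28,29,30,31): XOR of data positions = 0⊕1⊕0⊕1⊕1⊕0⊕1⊕0⊕1⊕0⊕1⊕1⊕1⊕1⊕1 = 0
p16 (pos 16,17,18,19,20,21,22,23,24,25,26,27,28,29,30,31): XOR of data positions = 0⊕0⊕0⊕0⊕0⊕0⊕0⊕0⊕1⊕0⊕1⊕1⊕1⊕1⊕1 = 0
Codeword: 1000001001011010000000001011111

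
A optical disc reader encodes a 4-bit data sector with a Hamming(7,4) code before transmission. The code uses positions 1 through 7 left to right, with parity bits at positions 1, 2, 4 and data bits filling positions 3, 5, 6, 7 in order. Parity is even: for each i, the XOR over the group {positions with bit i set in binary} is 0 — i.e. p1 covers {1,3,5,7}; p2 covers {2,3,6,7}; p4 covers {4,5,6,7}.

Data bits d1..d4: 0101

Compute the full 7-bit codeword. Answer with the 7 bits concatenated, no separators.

0100101

Place data at non-parity positions: p1 p2 0 p4 1 0 1
p1 (pos 1,3,5,7): XOR of data positions = 0⊕1⊕1 = 0
p2 (pos 2,3,6,7): XOR of data positions = 0⊕0⊕1 = 1
p4 (pos 4,5,6,7): XOR of data positions = 1⊕0⊕1 = 0
Codeword: 0100101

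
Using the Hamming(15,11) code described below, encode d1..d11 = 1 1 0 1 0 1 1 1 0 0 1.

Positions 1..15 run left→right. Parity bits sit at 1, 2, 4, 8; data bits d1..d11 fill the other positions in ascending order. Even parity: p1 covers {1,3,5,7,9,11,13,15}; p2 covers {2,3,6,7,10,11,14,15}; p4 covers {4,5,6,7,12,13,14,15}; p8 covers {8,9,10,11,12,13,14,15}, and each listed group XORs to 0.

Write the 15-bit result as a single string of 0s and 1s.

Place data at non-parity positions: p1 p2 1 p4 1 0 1 p8 0 1 1 1 0 0 1
p1 (pos 1,3,5,7,9,11,13,15): XOR of data positions = 1⊕1⊕1⊕0⊕1⊕0⊕1 = 1
p2 (pos 2,3,6,7,10,11,14,15): XOR of data positions = 1⊕0⊕1⊕1⊕1⊕0⊕1 = 1
p4 (pos 4,5,6,7,12,13,14,15): XOR of data positions = 1⊕0⊕1⊕1⊕0⊕0⊕1 = 0
p8 (pos 8,9,10,11,12,13,14,15): XOR of data positions = 0⊕1⊕1⊕1⊕0⊕0⊕1 = 0
Codeword: 111010100111001

111010100111001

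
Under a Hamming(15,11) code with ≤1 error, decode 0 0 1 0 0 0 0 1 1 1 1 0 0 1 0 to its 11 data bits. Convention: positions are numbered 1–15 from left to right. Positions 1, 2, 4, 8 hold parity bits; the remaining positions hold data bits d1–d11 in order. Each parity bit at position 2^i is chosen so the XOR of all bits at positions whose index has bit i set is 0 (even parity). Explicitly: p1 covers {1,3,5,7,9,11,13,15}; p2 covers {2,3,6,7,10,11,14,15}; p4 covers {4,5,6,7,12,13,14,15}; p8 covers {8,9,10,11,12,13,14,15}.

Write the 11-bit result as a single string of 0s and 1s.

10001110110

s1 (pos 1,3,5,7,9,11,13,15): 0⊕1⊕0⊕0⊕1⊕1⊕0⊕0 = 1
s2 (pos 2,3,6,7,10,11,14,15): 0⊕1⊕0⊕0⊕1⊕1⊕1⊕0 = 0
s4 (pos 4,5,6,7,12,13,14,15): 0⊕0⊕0⊕0⊕0⊕0⊕1⊕0 = 1
s8 (pos 8,9,10,11,12,13,14,15): 1⊕1⊕1⊕1⊕0⊕0⊕1⊕0 = 1
Syndrome s8…s1 = 1101 → error at position 13.
Flip position 13: 001000011110010 → 001000011110110
Read data bits from positions 3,5,6,7,9,10,11,12,13,14,15: 10001110110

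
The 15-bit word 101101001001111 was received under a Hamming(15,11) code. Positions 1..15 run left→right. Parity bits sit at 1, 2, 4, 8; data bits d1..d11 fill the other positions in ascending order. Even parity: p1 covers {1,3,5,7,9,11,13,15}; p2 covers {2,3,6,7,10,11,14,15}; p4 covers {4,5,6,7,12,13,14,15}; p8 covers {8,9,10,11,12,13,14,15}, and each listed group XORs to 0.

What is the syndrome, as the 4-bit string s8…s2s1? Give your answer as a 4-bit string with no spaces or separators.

1001

s1 (pos 1,3,5,7,9,11,13,15): 1⊕1⊕0⊕0⊕1⊕0⊕1⊕1 = 1
s2 (pos 2,3,6,7,10,11,14,15): 0⊕1⊕1⊕0⊕0⊕0⊕1⊕1 = 0
s4 (pos 4,5,6,7,12,13,14,15): 1⊕0⊕1⊕0⊕1⊕1⊕1⊕1 = 0
s8 (pos 8,9,10,11,12,13,14,15): 0⊕1⊕0⊕0⊕1⊕1⊕1⊕1 = 1
Syndrome s8…s1 = 1001 → error at position 9.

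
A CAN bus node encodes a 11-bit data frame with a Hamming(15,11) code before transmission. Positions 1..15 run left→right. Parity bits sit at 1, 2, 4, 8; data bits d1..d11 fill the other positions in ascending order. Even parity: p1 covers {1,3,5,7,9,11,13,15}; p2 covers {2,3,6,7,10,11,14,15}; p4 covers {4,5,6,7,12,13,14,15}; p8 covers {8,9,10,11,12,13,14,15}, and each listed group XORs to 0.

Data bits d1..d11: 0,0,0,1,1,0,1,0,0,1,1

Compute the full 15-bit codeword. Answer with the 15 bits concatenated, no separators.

000100101010011

Place data at non-parity positions: p1 p2 0 p4 0 0 1 p8 1 0 1 0 0 1 1
p1 (pos 1,3,5,7,9,11,13,15): XOR of data positions = 0⊕0⊕1⊕1⊕1⊕0⊕1 = 0
p2 (pos 2,3,6,7,10,11,14,15): XOR of data positions = 0⊕0⊕1⊕0⊕1⊕1⊕1 = 0
p4 (pos 4,5,6,7,12,13,14,15): XOR of data positions = 0⊕0⊕1⊕0⊕0⊕1⊕1 = 1
p8 (pos 8,9,10,11,12,13,14,15): XOR of data positions = 1⊕0⊕1⊕0⊕0⊕1⊕1 = 0
Codeword: 000100101010011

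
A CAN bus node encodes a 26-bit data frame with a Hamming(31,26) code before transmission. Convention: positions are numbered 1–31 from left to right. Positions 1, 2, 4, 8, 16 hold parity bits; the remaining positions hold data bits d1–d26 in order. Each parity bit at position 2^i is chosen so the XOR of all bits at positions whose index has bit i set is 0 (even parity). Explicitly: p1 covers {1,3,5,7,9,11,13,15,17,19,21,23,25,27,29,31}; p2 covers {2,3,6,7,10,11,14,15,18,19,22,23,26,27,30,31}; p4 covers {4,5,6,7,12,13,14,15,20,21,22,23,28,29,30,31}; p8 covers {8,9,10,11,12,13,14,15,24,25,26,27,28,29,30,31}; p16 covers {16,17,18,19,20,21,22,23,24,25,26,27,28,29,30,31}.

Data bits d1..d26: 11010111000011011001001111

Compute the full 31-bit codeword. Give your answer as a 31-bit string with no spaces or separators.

1111101001110001011011001001111

Place data at non-parity positions: p1 p2 1 p4 1 0 1 p8 0 1 1 1 0 0 0 p16 0 1 1 0 1 1 0 0 1 0 0 1 1 1 1
p1 (pos 1,3,5,7,9,11,13,15,17,19,21,23,25,27,29,31): XOR of data positions = 1⊕1⊕1⊕0⊕1⊕0⊕0⊕0⊕1⊕1⊕0⊕1⊕0⊕1⊕1 = 1
p2 (pos 2,3,6,7,10,11,14,15,18,19,22,23,26,27,30,31): XOR of data positions = 1⊕0⊕1⊕1⊕1⊕0⊕0⊕1⊕1⊕1⊕0⊕0⊕0⊕1⊕1 = 1
p4 (pos 4,5,6,7,12,13,14,15,20,21,22,23,28,29,30,31): XOR of data positions = 1⊕0⊕1⊕1⊕0⊕0⊕0⊕0⊕1⊕1⊕0⊕1⊕1⊕1⊕1 = 1
p8 (pos 8,9,10,11,12,13,14,15,24,25,26,27,28,29,30,31): XOR of data positions = 0⊕1⊕1⊕1⊕0⊕0⊕0⊕0⊕1⊕0⊕0⊕1⊕1⊕1⊕1 = 0
p16 (pos 16,17,18,19,20,21,22,23,24,25,26,27,28,29,30,31): XOR of data positions = 0⊕1⊕1⊕0⊕1⊕1⊕0⊕0⊕1⊕0⊕0⊕1⊕1⊕1⊕1 = 1
Codeword: 1111101001110001011011001001111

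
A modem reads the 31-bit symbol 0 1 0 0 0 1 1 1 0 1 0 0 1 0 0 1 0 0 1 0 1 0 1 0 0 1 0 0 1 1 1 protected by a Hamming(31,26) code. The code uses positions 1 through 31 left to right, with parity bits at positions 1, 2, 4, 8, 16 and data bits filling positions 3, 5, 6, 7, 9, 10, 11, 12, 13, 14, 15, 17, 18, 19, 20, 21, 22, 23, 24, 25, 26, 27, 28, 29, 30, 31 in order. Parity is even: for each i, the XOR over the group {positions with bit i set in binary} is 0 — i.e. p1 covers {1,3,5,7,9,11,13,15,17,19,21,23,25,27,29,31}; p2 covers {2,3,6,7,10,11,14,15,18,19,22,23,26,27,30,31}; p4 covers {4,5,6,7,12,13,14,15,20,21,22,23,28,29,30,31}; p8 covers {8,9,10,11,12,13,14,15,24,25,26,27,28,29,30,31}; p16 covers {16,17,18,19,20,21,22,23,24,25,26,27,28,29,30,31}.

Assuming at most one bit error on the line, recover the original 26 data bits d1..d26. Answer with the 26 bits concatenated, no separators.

s1 (pos 1,3,5,7,9,11,13,15,17,19,21,23,25,27,29,31): 0⊕0⊕0⊕1⊕0⊕0⊕1⊕0⊕0⊕1⊕1⊕1⊕0⊕0⊕1⊕1 = 1
s2 (pos 2,3,6,7,10,11,14,15,18,19,22,23,26,27,30,31): 1⊕0⊕1⊕1⊕1⊕0⊕0⊕0⊕0⊕1⊕0⊕1⊕1⊕0⊕1⊕1 = 1
s4 (pos 4,5,6,7,12,13,14,15,20,21,22,23,28,29,30,31): 0⊕0⊕1⊕1⊕0⊕1⊕0⊕0⊕0⊕1⊕0⊕1⊕0⊕1⊕1⊕1 = 0
s8 (pos 8,9,10,11,12,13,14,15,24,25,26,27,28,29,30,31): 1⊕0⊕1⊕0⊕0⊕1⊕0⊕0⊕0⊕0⊕1⊕0⊕0⊕1⊕1⊕1 = 1
s16 (pos 16,17,18,19,20,21,22,23,24,25,26,27,28,29,30,31): 1⊕0⊕0⊕1⊕0⊕1⊕0⊕1⊕0⊕0⊕1⊕0⊕0⊕1⊕1⊕1 = 0
Syndrome s16…s1 = 01011 → error at position 11.
Flip position 11: 0100011101001001001010100100111 → 0100011101101001001010100100111
Read data bits from positions 3,5,6,7,9,10,11,12,13,14,15,17,18,19,20,21,22,23,24,25,26,27,28,29,30,31: 00110110100001010100100111

00110110100001010100100111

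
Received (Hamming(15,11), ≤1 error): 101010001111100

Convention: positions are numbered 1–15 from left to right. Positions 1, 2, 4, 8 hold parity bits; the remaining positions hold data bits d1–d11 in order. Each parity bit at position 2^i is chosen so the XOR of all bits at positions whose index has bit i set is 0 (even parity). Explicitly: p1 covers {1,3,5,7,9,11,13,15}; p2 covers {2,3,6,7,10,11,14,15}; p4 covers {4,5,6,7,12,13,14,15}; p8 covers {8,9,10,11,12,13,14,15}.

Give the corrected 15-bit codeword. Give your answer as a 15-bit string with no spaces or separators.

101010001111110

s1 (pos 1,3,5,7,9,11,13,15): 1⊕1⊕1⊕0⊕1⊕1⊕1⊕0 = 0
s2 (pos 2,3,6,7,10,11,14,15): 0⊕1⊕0⊕0⊕1⊕1⊕0⊕0 = 1
s4 (pos 4,5,6,7,12,13,14,15): 0⊕1⊕0⊕0⊕1⊕1⊕0⊕0 = 1
s8 (pos 8,9,10,11,12,13,14,15): 0⊕1⊕1⊕1⊕1⊕1⊕0⊕0 = 1
Syndrome s8…s1 = 1110 → error at position 14.
Flip position 14: 101010001111100 → 101010001111110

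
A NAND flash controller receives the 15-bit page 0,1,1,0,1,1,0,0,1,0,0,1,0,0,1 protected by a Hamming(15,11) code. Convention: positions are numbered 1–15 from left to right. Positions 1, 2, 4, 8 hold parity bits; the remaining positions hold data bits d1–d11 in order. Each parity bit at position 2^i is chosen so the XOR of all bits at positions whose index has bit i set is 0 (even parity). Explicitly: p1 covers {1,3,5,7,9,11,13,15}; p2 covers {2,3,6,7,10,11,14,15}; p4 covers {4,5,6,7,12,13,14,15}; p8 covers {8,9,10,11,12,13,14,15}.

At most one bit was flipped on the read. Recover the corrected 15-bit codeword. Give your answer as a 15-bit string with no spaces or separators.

011011011001001

s1 (pos 1,3,5,7,9,11,13,15): 0⊕1⊕1⊕0⊕1⊕0⊕0⊕1 = 0
s2 (pos 2,3,6,7,10,11,14,15): 1⊕1⊕1⊕0⊕0⊕0⊕0⊕1 = 0
s4 (pos 4,5,6,7,12,13,14,15): 0⊕1⊕1⊕0⊕1⊕0⊕0⊕1 = 0
s8 (pos 8,9,10,11,12,13,14,15): 0⊕1⊕0⊕0⊕1⊕0⊕0⊕1 = 1
Syndrome s8…s1 = 1000 → error at position 8.
Flip position 8: 011011001001001 → 011011011001001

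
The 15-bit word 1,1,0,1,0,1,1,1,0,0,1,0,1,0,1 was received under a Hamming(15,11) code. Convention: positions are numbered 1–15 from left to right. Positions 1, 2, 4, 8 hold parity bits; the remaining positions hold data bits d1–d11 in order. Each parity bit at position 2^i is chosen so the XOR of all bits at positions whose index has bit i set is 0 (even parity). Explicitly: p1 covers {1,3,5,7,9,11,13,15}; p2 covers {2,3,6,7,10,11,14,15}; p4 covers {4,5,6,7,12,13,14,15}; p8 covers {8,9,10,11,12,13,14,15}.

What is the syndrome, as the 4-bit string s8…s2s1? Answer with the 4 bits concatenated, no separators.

s1 (pos 1,3,5,7,9,11,13,15): 1⊕0⊕0⊕1⊕0⊕1⊕1⊕1 = 1
s2 (pos 2,3,6,7,10,11,14,15): 1⊕0⊕1⊕1⊕0⊕1⊕0⊕1 = 1
s4 (pos 4,5,6,7,12,13,14,15): 1⊕0⊕1⊕1⊕0⊕1⊕0⊕1 = 1
s8 (pos 8,9,10,11,12,13,14,15): 1⊕0⊕0⊕1⊕0⊕1⊕0⊕1 = 0
Syndrome s8…s1 = 0111 → error at position 7.

0111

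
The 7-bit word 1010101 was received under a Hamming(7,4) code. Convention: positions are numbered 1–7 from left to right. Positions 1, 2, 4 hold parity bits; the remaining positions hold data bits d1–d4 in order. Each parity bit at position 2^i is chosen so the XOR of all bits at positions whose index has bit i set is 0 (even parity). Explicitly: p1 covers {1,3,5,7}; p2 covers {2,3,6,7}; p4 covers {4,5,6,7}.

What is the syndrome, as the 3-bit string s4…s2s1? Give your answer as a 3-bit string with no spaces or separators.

s1 (pos 1,3,5,7): 1⊕1⊕1⊕1 = 0
s2 (pos 2,3,6,7): 0⊕1⊕0⊕1 = 0
s4 (pos 4,5,6,7): 0⊕1⊕0⊕1 = 0
Syndrome s4…s1 = 000 → no error.

000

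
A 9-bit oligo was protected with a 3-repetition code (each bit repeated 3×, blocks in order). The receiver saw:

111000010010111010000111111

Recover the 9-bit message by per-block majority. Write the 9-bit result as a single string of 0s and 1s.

Block 1 (111): 3 ones → 1
Block 2 (000): 0 ones → 0
Block 3 (010): 1 one → 0
Block 4 (010): 1 one → 0
Block 5 (111): 3 ones → 1
Block 6 (010): 1 one → 0
Block 7 (000): 0 ones → 0
Block 8 (111): 3 ones → 1
Block 9 (111): 3 ones → 1

100010011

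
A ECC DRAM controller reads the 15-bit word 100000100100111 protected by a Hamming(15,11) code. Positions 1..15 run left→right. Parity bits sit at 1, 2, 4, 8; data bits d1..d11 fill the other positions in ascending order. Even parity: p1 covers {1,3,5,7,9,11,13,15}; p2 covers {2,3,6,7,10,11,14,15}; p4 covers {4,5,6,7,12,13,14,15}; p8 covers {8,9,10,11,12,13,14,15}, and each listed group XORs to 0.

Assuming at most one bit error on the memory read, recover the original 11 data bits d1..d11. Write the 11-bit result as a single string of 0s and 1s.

00010100111

s1 (pos 1,3,5,7,9,11,13,15): 1⊕0⊕0⊕1⊕0⊕0⊕1⊕1 = 0
s2 (pos 2,3,6,7,10,11,14,15): 0⊕0⊕0⊕1⊕1⊕0⊕1⊕1 = 0
s4 (pos 4,5,6,7,12,13,14,15): 0⊕0⊕0⊕1⊕0⊕1⊕1⊕1 = 0
s8 (pos 8,9,10,11,12,13,14,15): 0⊕0⊕1⊕0⊕0⊕1⊕1⊕1 = 0
Syndrome s8…s1 = 0000 → no error.
Read data bits from positions 3,5,6,7,9,10,11,12,13,14,15: 00010100111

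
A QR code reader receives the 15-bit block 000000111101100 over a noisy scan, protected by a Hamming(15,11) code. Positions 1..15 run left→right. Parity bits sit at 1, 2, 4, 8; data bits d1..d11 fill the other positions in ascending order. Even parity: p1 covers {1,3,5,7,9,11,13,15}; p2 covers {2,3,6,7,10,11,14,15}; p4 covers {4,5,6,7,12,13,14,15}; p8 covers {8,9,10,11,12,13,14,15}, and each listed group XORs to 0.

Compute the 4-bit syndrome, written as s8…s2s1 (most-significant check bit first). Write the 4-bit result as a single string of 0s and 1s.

1101

s1 (pos 1,3,5,7,9,11,13,15): 0⊕0⊕0⊕1⊕1⊕0⊕1⊕0 = 1
s2 (pos 2,3,6,7,10,11,14,15): 0⊕0⊕0⊕1⊕1⊕0⊕0⊕0 = 0
s4 (pos 4,5,6,7,12,13,14,15): 0⊕0⊕0⊕1⊕1⊕1⊕0⊕0 = 1
s8 (pos 8,9,10,11,12,13,14,15): 1⊕1⊕1⊕0⊕1⊕1⊕0⊕0 = 1
Syndrome s8…s1 = 1101 → error at position 13.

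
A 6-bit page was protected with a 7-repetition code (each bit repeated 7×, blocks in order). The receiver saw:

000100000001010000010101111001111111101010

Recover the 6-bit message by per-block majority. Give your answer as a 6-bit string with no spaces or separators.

Block 1 (0001000): 1 one → 0
Block 2 (0000101): 2 ones → 0
Block 3 (0000010): 1 one → 0
Block 4 (1011110): 5 ones → 1
Block 5 (0111111): 6 ones → 1
Block 6 (1101010): 4 ones → 1

000111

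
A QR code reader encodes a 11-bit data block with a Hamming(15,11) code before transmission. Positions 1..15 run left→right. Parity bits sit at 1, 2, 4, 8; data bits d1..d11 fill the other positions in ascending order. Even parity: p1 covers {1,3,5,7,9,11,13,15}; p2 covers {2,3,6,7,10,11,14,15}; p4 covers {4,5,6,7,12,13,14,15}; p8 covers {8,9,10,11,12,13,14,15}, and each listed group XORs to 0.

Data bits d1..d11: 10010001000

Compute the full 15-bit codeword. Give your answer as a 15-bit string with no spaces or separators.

001000110001000

Place data at non-parity positions: p1 p2 1 p4 0 0 1 p8 0 0 0 1 0 0 0
p1 (pos 1,3,5,7,9,11,13,15): XOR of data positions = 1⊕0⊕1⊕0⊕0⊕0⊕0 = 0
p2 (pos 2,3,6,7,10,11,14,15): XOR of data positions = 1⊕0⊕1⊕0⊕0⊕0⊕0 = 0
p4 (pos 4,5,6,7,12,13,14,15): XOR of data positions = 0⊕0⊕1⊕1⊕0⊕0⊕0 = 0
p8 (pos 8,9,10,11,12,13,14,15): XOR of data positions = 0⊕0⊕0⊕1⊕0⊕0⊕0 = 1
Codeword: 001000110001000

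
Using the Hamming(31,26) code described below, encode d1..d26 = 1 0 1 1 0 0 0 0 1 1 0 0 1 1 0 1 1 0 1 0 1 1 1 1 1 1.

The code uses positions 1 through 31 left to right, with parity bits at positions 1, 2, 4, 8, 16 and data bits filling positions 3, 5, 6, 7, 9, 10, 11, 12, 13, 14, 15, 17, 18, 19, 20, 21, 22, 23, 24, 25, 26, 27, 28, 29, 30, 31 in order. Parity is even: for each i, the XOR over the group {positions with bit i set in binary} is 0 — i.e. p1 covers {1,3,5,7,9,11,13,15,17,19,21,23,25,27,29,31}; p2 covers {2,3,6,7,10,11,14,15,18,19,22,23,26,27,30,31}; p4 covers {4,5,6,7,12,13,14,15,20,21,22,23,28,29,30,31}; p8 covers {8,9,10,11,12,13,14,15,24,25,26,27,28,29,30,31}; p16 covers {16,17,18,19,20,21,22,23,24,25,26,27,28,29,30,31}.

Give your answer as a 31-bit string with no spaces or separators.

0110011100001101011011010111111

Place data at non-parity positions: p1 p2 1 p4 0 1 1 p8 0 0 0 0 1 1 0 p16 0 1 1 0 1 1 0 1 0 1 1 1 1 1 1
p1 (pos 1,3,5,7,9,11,13,15,17,19,21,23,25,27,29,31): XOR of data positions = 1⊕0⊕1⊕0⊕0⊕1⊕0⊕0⊕1⊕1⊕0⊕0⊕1⊕1⊕1 = 0
p2 (pos 2,3,6,7,10,11,14,15,18,19,22,23,26,27,30,31): XOR of data positions = 1⊕1⊕1⊕0⊕0⊕1⊕0⊕1⊕1⊕1⊕0⊕1⊕1⊕1⊕1 = 1
p4 (pos 4,5,6,7,12,13,14,15,20,21,22,23,28,29,30,31): XOR of data positions = 0⊕1⊕1⊕0⊕1⊕1⊕0⊕0⊕1⊕1⊕0⊕1⊕1⊕1⊕1 = 0
p8 (pos 8,9,10,11,12,13,14,15,24,25,26,27,28,29,30,31): XOR of data positions = 0⊕0⊕0⊕0⊕1⊕1⊕0⊕1⊕0⊕1⊕1⊕1⊕1⊕1⊕1 = 1
p16 (pos 16,17,18,19,20,21,22,23,24,25,26,27,28,29,30,31): XOR of data positions = 0⊕1⊕1⊕0⊕1⊕1⊕0⊕1⊕0⊕1⊕1⊕1⊕1⊕1⊕1 = 1
Codeword: 0110011100001101011011010111111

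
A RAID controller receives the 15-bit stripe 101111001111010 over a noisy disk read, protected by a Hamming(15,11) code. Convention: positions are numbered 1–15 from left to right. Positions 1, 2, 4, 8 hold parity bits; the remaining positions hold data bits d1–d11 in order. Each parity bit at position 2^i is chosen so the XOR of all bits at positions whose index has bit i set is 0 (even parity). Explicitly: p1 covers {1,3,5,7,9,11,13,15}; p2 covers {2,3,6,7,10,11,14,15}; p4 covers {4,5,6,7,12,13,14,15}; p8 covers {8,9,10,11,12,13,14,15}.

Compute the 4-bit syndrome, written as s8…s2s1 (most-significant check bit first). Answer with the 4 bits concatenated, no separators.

s1 (pos 1,3,5,7,9,11,13,15): 1⊕1⊕1⊕0⊕1⊕1⊕0⊕0 = 1
s2 (pos 2,3,6,7,10,11,14,15): 0⊕1⊕1⊕0⊕1⊕1⊕1⊕0 = 1
s4 (pos 4,5,6,7,12,13,14,15): 1⊕1⊕1⊕0⊕1⊕0⊕1⊕0 = 1
s8 (pos 8,9,10,11,12,13,14,15): 0⊕1⊕1⊕1⊕1⊕0⊕1⊕0 = 1
Syndrome s8…s1 = 1111 → error at position 15.

1111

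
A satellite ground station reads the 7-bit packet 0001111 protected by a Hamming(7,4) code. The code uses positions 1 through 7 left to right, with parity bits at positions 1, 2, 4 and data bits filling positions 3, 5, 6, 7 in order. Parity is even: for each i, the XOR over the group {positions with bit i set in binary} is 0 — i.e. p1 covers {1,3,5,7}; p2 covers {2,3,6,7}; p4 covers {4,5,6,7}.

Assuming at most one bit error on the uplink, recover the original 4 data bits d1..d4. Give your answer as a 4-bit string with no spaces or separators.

0111

s1 (pos 1,3,5,7): 0⊕0⊕1⊕1 = 0
s2 (pos 2,3,6,7): 0⊕0⊕1⊕1 = 0
s4 (pos 4,5,6,7): 1⊕1⊕1⊕1 = 0
Syndrome s4…s1 = 000 → no error.
Read data bits from positions 3,5,6,7: 0111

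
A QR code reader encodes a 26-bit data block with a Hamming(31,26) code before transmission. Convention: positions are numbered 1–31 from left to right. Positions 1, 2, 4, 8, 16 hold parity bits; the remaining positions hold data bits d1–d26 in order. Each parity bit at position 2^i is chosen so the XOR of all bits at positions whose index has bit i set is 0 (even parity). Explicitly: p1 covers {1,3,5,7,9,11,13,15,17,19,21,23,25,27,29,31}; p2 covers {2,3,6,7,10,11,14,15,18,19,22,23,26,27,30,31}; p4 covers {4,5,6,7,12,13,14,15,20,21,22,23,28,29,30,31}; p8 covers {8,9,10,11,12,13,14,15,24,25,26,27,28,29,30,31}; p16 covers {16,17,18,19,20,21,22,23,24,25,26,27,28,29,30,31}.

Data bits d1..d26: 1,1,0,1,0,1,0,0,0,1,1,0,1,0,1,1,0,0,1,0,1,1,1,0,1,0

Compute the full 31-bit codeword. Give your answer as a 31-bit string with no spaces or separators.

Place data at non-parity positions: p1 p2 1 p4 1 0 1 p8 0 1 0 0 0 1 1 p16 0 1 0 1 1 0 0 1 0 1 1 1 0 1 0
p1 (pos 1,3,5,7,9,11,13,15,17,19,21,23,25,27,29,31): XOR of data positions = 1⊕1⊕1⊕0⊕0⊕0⊕1⊕0⊕0⊕1⊕0⊕0⊕1⊕0⊕0 = 0
p2 (pos 2,3,6,7,10,11,14,15,18,19,22,23,26,27,30,31): XOR of data positions = 1⊕0⊕1⊕1⊕0⊕1⊕1⊕1⊕0⊕0⊕0⊕1⊕1⊕1⊕0 = 1
p4 (pos 4,5,6,7,12,13,14,15,20,21,22,23,28,29,30,31): XOR of data positions = 1⊕0⊕1⊕0⊕0⊕1⊕1⊕1⊕1⊕0⊕0⊕1⊕0⊕1⊕0 = 0
p8 (pos 8,9,10,11,12,13,14,15,24,25,26,27,28,29,30,31): XOR of data positions = 0⊕1⊕0⊕0⊕0⊕1⊕1⊕1⊕0⊕1⊕1⊕1⊕0⊕1⊕0 = 0
p16 (pos 16,17,18,19,20,21,22,23,24,25,26,27,28,29,30,31): XOR of data positions = 0⊕1⊕0⊕1⊕1⊕0⊕0⊕1⊕0⊕1⊕1⊕1⊕0⊕1⊕0 = 0
Codeword: 0110101001000110010110010111010

0110101001000110010110010111010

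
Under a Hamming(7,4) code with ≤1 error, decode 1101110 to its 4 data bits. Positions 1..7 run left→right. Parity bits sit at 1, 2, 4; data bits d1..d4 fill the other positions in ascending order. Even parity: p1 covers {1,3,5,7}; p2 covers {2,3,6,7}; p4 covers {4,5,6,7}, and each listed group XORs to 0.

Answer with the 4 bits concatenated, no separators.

0110

s1 (pos 1,3,5,7): 1⊕0⊕1⊕0 = 0
s2 (pos 2,3,6,7): 1⊕0⊕1⊕0 = 0
s4 (pos 4,5,6,7): 1⊕1⊕1⊕0 = 1
Syndrome s4…s1 = 100 → error at position 4.
Flip position 4: 1101110 → 1100110
Read data bits from positions 3,5,6,7: 0110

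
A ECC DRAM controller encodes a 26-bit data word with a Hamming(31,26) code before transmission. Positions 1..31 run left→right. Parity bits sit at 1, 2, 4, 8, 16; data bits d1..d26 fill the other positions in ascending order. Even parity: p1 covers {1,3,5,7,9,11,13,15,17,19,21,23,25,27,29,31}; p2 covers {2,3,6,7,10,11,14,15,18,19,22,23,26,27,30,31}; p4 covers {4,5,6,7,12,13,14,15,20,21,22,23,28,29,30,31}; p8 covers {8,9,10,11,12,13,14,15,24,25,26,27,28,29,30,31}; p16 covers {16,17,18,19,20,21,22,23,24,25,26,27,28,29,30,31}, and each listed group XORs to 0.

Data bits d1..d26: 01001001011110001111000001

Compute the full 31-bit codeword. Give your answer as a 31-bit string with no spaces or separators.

Place data at non-parity positions: p1 p2 0 p4 1 0 0 p8 1 0 0 1 0 1 1 p16 1 1 0 0 0 1 1 1 1 0 0 0 0 0 1
p1 (pos 1,3,5,7,9,11,13,15,17,19,21,23,25,27,29,31): XOR of data positions = 0⊕1⊕0⊕1⊕0⊕0⊕1⊕1⊕0⊕0⊕1⊕1⊕0⊕0⊕1 = 1
p2 (pos 2,3,6,7,10,11,14,15,18,19,22,23,26,27,30,31): XOR of data positions = 0⊕0⊕0⊕0⊕0⊕1⊕1⊕1⊕0⊕1⊕1⊕0⊕0⊕0⊕1 = 0
p4 (pos 4,5,6,7,12,13,14,15,20,21,22,23,28,29,30,31): XOR of data positions = 1⊕0⊕0⊕1⊕0⊕1⊕1⊕0⊕0⊕1⊕1⊕0⊕0⊕0⊕1 = 1
p8 (pos 8,9,10,11,12,13,14,15,24,25,26,27,28,29,30,31): XOR of data positions = 1⊕0⊕0⊕1⊕0⊕1⊕1⊕1⊕1⊕0⊕0⊕0⊕0⊕0⊕1 = 1
p16 (pos 16,17,18,19,20,21,22,23,24,25,26,27,28,29,30,31): XOR of data positions = 1⊕1⊕0⊕0⊕0⊕1⊕1⊕1⊕1⊕0⊕0⊕0⊕0⊕0⊕1 = 1
Codeword: 1001100110010111110001111000001

1001100110010111110001111000001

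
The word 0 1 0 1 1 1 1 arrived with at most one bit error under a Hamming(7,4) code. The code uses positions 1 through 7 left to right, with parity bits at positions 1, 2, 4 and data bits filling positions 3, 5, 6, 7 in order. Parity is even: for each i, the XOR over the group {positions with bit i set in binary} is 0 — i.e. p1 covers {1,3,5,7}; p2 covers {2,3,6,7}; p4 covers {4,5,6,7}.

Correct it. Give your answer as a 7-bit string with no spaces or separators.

0001111

s1 (pos 1,3,5,7): 0⊕0⊕1⊕1 = 0
s2 (pos 2,3,6,7): 1⊕0⊕1⊕1 = 1
s4 (pos 4,5,6,7): 1⊕1⊕1⊕1 = 0
Syndrome s4…s1 = 010 → error at position 2.
Flip position 2: 0101111 → 0001111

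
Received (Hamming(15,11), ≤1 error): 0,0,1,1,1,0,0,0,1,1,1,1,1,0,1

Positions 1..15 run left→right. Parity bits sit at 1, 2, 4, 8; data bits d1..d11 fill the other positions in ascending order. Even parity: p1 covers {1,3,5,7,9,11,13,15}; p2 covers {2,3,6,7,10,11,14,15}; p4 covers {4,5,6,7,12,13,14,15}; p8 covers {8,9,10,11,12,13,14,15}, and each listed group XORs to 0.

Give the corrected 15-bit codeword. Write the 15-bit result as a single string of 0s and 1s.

s1 (pos 1,3,5,7,9,11,13,15): 0⊕1⊕1⊕0⊕1⊕1⊕1⊕1 = 0
s2 (pos 2,3,6,7,10,11,14,15): 0⊕1⊕0⊕0⊕1⊕1⊕0⊕1 = 0
s4 (pos 4,5,6,7,12,13,14,15): 1⊕1⊕0⊕0⊕1⊕1⊕0⊕1 = 1
s8 (pos 8,9,10,11,12,13,14,15): 0⊕1⊕1⊕1⊕1⊕1⊕0⊕1 = 0
Syndrome s8…s1 = 0100 → error at position 4.
Flip position 4: 001110001111101 → 001010001111101

001010001111101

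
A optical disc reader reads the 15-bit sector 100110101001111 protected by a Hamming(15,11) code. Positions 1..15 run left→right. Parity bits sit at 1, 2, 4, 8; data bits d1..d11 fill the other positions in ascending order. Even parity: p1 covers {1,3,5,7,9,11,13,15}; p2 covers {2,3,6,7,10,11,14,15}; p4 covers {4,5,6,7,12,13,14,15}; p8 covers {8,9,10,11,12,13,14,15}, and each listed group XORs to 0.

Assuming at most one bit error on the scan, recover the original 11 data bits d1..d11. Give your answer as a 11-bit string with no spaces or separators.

s1 (pos 1,3,5,7,9,11,13,15): 1⊕0⊕1⊕1⊕1⊕0⊕1⊕1 = 0
s2 (pos 2,3,6,7,10,11,14,15): 0⊕0⊕0⊕1⊕0⊕0⊕1⊕1 = 1
s4 (pos 4,5,6,7,12,13,14,15): 1⊕1⊕0⊕1⊕1⊕1⊕1⊕1 = 1
s8 (pos 8,9,10,11,12,13,14,15): 0⊕1⊕0⊕0⊕1⊕1⊕1⊕1 = 1
Syndrome s8…s1 = 1110 → error at position 14.
Flip position 14: 100110101001111 → 100110101001101
Read data bits from positions 3,5,6,7,9,10,11,12,13,14,15: 01011001101

01011001101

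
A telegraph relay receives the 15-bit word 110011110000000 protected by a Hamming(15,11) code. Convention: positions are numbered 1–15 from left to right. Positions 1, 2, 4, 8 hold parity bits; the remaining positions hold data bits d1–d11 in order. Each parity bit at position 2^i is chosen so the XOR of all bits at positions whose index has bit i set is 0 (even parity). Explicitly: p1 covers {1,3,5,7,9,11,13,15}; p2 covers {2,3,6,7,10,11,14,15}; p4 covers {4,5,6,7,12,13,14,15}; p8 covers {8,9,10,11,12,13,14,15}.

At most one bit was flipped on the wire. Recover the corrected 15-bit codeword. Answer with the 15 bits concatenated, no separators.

110011110000001

s1 (pos 1,3,5,7,9,11,13,15): 1⊕0⊕1⊕1⊕0⊕0⊕0⊕0 = 1
s2 (pos 2,3,6,7,10,11,14,15): 1⊕0⊕1⊕1⊕0⊕0⊕0⊕0 = 1
s4 (pos 4,5,6,7,12,13,14,15): 0⊕1⊕1⊕1⊕0⊕0⊕0⊕0 = 1
s8 (pos 8,9,10,11,12,13,14,15): 1⊕0⊕0⊕0⊕0⊕0⊕0⊕0 = 1
Syndrome s8…s1 = 1111 → error at position 15.
Flip position 15: 110011110000000 → 110011110000001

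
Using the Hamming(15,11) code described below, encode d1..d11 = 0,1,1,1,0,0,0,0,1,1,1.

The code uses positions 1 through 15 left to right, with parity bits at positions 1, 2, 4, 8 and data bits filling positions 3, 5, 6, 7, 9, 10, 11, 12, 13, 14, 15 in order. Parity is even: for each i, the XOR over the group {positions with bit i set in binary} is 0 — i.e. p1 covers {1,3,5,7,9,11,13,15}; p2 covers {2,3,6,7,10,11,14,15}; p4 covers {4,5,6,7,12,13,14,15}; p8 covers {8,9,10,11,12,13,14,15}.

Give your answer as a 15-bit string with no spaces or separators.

000011110000111

Place data at non-parity positions: p1 p2 0 p4 1 1 1 p8 0 0 0 0 1 1 1
p1 (pos 1,3,5,7,9,11,13,15): XOR of data positions = 0⊕1⊕1⊕0⊕0⊕1⊕1 = 0
p2 (pos 2,3,6,7,10,11,14,15): XOR of data positions = 0⊕1⊕1⊕0⊕0⊕1⊕1 = 0
p4 (pos 4,5,6,7,12,13,14,15): XOR of data positions = 1⊕1⊕1⊕0⊕1⊕1⊕1 = 0
p8 (pos 8,9,10,11,12,13,14,15): XOR of data positions = 0⊕0⊕0⊕0⊕1⊕1⊕1 = 1
Codeword: 000011110000111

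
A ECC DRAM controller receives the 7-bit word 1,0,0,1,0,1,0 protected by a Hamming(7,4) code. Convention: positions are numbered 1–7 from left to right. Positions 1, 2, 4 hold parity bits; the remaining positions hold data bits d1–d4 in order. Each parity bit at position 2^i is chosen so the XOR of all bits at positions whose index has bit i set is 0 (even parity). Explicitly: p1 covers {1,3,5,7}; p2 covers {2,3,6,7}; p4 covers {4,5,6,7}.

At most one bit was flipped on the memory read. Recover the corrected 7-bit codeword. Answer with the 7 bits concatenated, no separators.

1011010

s1 (pos 1,3,5,7): 1⊕0⊕0⊕0 = 1
s2 (pos 2,3,6,7): 0⊕0⊕1⊕0 = 1
s4 (pos 4,5,6,7): 1⊕0⊕1⊕0 = 0
Syndrome s4…s1 = 011 → error at position 3.
Flip position 3: 1001010 → 1011010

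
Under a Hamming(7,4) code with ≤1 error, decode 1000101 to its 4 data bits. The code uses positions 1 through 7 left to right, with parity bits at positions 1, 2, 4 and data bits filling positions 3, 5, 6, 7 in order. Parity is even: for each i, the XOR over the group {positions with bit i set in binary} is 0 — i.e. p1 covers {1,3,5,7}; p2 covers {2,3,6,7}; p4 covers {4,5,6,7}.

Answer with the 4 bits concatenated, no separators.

s1 (pos 1,3,5,7): 1⊕0⊕1⊕1 = 1
s2 (pos 2,3,6,7): 0⊕0⊕0⊕1 = 1
s4 (pos 4,5,6,7): 0⊕1⊕0⊕1 = 0
Syndrome s4…s1 = 011 → error at position 3.
Flip position 3: 1000101 → 1010101
Read data bits from positions 3,5,6,7: 1101

1101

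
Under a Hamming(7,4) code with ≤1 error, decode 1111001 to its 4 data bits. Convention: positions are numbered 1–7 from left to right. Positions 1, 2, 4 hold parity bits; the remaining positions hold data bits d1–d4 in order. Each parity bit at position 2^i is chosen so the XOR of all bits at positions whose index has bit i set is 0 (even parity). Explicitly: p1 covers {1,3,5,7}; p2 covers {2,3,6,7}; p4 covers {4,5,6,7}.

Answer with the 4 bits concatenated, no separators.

s1 (pos 1,3,5,7): 1⊕1⊕0⊕1 = 1
s2 (pos 2,3,6,7): 1⊕1⊕0⊕1 = 1
s4 (pos 4,5,6,7): 1⊕0⊕0⊕1 = 0
Syndrome s4…s1 = 011 → error at position 3.
Flip position 3: 1111001 → 1101001
Read data bits from positions 3,5,6,7: 0001

0001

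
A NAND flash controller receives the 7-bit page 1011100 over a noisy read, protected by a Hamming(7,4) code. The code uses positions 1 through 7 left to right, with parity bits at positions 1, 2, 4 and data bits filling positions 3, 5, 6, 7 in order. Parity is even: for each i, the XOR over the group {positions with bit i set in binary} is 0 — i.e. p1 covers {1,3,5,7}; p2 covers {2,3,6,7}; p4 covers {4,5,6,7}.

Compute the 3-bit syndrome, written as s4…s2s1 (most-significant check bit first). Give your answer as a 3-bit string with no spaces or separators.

011

s1 (pos 1,3,5,7): 1⊕1⊕1⊕0 = 1
s2 (pos 2,3,6,7): 0⊕1⊕0⊕0 = 1
s4 (pos 4,5,6,7): 1⊕1⊕0⊕0 = 0
Syndrome s4…s1 = 011 → error at position 3.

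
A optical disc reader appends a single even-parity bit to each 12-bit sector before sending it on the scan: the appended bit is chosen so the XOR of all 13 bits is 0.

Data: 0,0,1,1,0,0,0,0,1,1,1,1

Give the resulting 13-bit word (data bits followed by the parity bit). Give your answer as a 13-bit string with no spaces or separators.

0011000011110

XOR of the 12 data bits: 0⊕0⊕1⊕1⊕0⊕0⊕0⊕0⊕1⊕1⊕1⊕1 = 0
Parity bit = 0 (so all 13 bits XOR to 0).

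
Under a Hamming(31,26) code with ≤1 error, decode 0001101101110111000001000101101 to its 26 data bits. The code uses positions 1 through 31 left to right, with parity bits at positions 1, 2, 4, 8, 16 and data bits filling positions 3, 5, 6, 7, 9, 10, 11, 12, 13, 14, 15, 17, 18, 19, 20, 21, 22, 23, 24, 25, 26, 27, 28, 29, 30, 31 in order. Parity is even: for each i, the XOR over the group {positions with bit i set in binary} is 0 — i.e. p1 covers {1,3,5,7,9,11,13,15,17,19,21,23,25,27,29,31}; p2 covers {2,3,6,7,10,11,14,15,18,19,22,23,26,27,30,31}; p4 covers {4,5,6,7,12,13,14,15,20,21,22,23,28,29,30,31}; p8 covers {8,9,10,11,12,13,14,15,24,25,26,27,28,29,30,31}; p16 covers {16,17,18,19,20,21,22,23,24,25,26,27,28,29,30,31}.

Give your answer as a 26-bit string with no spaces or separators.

01010111011000001000101101

s1 (pos 1,3,5,7,9,11,13,15,17,19,21,23,25,27,29,31): 0⊕0⊕1⊕1⊕0⊕1⊕0⊕1⊕0⊕0⊕0⊕0⊕0⊕0⊕1⊕1 = 0
s2 (pos 2,3,6,7,10,11,14,15,18,19,22,23,26,27,30,31): 0⊕0⊕0⊕1⊕1⊕1⊕1⊕1⊕0⊕0⊕1⊕0⊕1⊕0⊕0⊕1 = 0
s4 (pos 4,5,6,7,12,13,14,15,20,21,22,23,28,29,30,31): 1⊕1⊕0⊕1⊕1⊕0⊕1⊕1⊕0⊕0⊕1⊕0⊕1⊕1⊕0⊕1 = 0
s8 (pos 8,9,10,11,12,13,14,15,24,25,26,27,28,29,30,31): 1⊕0⊕1⊕1⊕1⊕0⊕1⊕1⊕0⊕0⊕1⊕0⊕1⊕1⊕0⊕1 = 0
s16 (pos 16,17,18,19,20,21,22,23,24,25,26,27,28,29,30,31): 1⊕0⊕0⊕0⊕0⊕0⊕1⊕0⊕0⊕0⊕1⊕0⊕1⊕1⊕0⊕1 = 0
Syndrome s16…s1 = 00000 → no error.
Read data bits from positions 3,5,6,7,9,10,11,12,13,14,15,17,18,19,20,21,22,23,24,25,26,27,28,29,30,31: 01010111011000001000101101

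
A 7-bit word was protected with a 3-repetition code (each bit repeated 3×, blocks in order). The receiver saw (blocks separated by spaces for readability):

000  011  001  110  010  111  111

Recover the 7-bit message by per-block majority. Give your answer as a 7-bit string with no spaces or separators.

Block 1 (000): 0 ones → 0
Block 2 (011): 2 ones → 1
Block 3 (001): 1 one → 0
Block 4 (110): 2 ones → 1
Block 5 (010): 1 one → 0
Block 6 (111): 3 ones → 1
Block 7 (111): 3 ones → 1

0101011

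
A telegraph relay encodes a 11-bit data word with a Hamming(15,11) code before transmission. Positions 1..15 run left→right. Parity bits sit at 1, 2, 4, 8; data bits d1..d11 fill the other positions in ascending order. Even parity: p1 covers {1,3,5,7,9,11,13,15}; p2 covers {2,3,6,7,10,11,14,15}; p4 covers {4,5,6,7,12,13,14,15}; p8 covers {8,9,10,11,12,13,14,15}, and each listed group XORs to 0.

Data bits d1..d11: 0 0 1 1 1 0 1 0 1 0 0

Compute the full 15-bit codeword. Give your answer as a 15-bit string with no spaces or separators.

Place data at non-parity positions: p1 p2 0 p4 0 1 1 p8 1 0 1 0 1 0 0
p1 (pos 1,3,5,7,9,11,13,15): XOR of data positions = 0⊕0⊕1⊕1⊕1⊕1⊕0 = 0
p2 (pos 2,3,6,7,10,11,14,15): XOR of data positions = 0⊕1⊕1⊕0⊕1⊕0⊕0 = 1
p4 (pos 4,5,6,7,12,13,14,15): XOR of data positions = 0⊕1⊕1⊕0⊕1⊕0⊕0 = 1
p8 (pos 8,9,10,11,12,13,14,15): XOR of data positions = 1⊕0⊕1⊕0⊕1⊕0⊕0 = 1
Codeword: 010101111010100

010101111010100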